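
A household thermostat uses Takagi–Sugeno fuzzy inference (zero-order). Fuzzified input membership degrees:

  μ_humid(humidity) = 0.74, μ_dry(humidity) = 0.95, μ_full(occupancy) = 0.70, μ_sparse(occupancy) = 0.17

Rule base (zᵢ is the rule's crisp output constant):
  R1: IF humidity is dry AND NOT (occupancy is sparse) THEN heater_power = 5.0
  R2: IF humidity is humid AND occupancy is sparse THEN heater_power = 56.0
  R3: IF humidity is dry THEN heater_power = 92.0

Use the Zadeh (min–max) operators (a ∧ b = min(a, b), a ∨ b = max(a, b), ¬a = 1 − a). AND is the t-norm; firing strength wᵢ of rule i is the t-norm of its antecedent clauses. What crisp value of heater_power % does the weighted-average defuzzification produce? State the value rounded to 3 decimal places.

R1 (z=5.0): dry=0.95, ¬sparse=1−0.17=0.83; AND[min(a, b)] → w = 0.83
R2 (z=56.0): humid=0.74, sparse=0.17; AND[min(a, b)] → w = 0.17
R3 (z=92.0): dry=0.95 → w = 0.95
Weighted average = (0.83·5.0 + 0.17·56.0 + 0.95·92.0) / (0.83 + 0.17 + 0.95)
  = 101.0700 / 1.9500 = 51.831

51.831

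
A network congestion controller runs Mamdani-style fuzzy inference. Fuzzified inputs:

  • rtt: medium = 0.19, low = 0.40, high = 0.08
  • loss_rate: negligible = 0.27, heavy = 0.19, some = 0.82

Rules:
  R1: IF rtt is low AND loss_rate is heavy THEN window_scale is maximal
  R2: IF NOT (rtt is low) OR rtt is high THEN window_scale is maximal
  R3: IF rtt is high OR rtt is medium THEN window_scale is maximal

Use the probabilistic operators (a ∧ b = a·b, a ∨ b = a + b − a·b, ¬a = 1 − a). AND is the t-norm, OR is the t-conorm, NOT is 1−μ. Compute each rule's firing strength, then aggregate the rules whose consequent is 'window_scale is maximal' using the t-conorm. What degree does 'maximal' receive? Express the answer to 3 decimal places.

0.747

R1: low=0.40, heavy=0.19; AND[a·b] → w = 0.0760
R2: ¬low=1−0.40=0.60, high=0.08; OR[a + b − a·b] → w = 0.6320
R3: high=0.08, medium=0.19; OR[a + b − a·b] → w = 0.2548
Rules with consequent 'maximal': {R1, R2, R3} → strengths 0.0760, 0.6320, 0.2548
Aggregate via t-conorm [a + b − a·b]: 0.7466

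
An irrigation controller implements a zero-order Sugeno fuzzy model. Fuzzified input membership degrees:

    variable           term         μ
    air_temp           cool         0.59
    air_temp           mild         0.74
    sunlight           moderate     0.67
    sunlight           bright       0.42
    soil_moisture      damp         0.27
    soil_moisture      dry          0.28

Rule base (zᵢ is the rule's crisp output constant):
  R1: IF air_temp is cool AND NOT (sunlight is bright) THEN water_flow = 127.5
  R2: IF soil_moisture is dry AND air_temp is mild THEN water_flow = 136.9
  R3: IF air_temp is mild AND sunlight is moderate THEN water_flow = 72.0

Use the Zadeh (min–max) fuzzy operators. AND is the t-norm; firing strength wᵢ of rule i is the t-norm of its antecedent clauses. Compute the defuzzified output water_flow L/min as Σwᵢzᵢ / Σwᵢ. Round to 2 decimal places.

R1 (z=127.5): cool=0.59, ¬bright=1−0.42=0.58; AND[min(a, b)] → w = 0.58
R2 (z=136.9): dry=0.28, mild=0.74; AND[min(a, b)] → w = 0.28
R3 (z=72.0): mild=0.74, moderate=0.67; AND[min(a, b)] → w = 0.67
Weighted average = (0.58·127.5 + 0.28·136.9 + 0.67·72.0) / (0.58 + 0.28 + 0.67)
  = 160.5220 / 1.5300 = 104.92

104.92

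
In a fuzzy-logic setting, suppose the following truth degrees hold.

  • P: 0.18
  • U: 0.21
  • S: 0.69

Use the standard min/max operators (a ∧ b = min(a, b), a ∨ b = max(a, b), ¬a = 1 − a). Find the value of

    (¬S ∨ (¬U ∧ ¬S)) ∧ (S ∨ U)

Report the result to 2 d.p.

0.31

¬S = 1 − 0.69 = 0.31
¬U = 1 − 0.21 = 0.79
¬S = 1 − 0.69 = 0.31
¬U ∧ ¬S = min(a, b) on (0.79, 0.31) = 0.31
¬S ∨ (¬U ∧ ¬S) = max(a, b) on (0.31, 0.31) = 0.31
S ∨ U = max(a, b) on (0.69, 0.21) = 0.69
(¬S ∨ (¬U ∧ ¬S)) ∧ (S ∨ U) = min(a, b) on (0.31, 0.69) = 0.31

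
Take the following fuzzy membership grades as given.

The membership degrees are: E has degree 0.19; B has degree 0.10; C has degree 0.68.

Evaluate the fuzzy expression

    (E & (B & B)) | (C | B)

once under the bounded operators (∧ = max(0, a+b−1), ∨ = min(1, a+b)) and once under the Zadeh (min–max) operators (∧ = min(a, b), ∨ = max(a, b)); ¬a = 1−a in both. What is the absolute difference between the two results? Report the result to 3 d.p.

Under bounded:
  B & B = max(0, a+b−1) on (0.10, 0.10) = 0.00
  E & (B & B) = max(0, a+b−1) on (0.19, 0.00) = 0.00
  C | B = min(1, a+b) on (0.68, 0.10) = 0.78
  (E & (B & B)) | (C | B) = min(1, a+b) on (0.00, 0.78) = 0.78
  → value = 0.7800
Under Zadeh (min–max):
  B & B = min(a, b) on (0.10, 0.10) = 0.10
  E & (B & B) = min(a, b) on (0.19, 0.10) = 0.10
  C | B = max(a, b) on (0.68, 0.10) = 0.68
  (E & (B & B)) | (C | B) = max(a, b) on (0.10, 0.68) = 0.68
  → value = 0.6800
|0.7800 − 0.6800| = 0.100

0.100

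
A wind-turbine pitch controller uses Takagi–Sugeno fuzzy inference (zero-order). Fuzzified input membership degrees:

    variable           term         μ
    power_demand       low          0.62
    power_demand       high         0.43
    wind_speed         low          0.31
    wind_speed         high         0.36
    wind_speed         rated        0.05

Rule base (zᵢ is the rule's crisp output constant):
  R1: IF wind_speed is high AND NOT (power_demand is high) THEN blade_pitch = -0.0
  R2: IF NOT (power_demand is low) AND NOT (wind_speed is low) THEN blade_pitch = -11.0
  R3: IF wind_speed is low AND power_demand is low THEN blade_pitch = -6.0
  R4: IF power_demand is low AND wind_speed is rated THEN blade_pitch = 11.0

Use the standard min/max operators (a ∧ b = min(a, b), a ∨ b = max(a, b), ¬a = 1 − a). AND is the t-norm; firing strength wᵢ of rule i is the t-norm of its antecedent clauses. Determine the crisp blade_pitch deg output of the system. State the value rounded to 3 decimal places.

R1 (z=-0.0): high=0.36, ¬high=1−0.43=0.57; AND[min(a, b)] → w = 0.36
R2 (z=-11.0): ¬low=1−0.62=0.38, ¬low=1−0.31=0.69; AND[min(a, b)] → w = 0.38
R3 (z=-6.0): low=0.31, low=0.62; AND[min(a, b)] → w = 0.31
R4 (z=11.0): low=0.62, rated=0.05; AND[min(a, b)] → w = 0.05
Weighted average = (0.36·-0.0 + 0.38·-11.0 + 0.31·-6.0 + 0.05·11.0) / (0.36 + 0.38 + 0.31 + 0.05)
  = -5.4900 / 1.1000 = -4.991

-4.991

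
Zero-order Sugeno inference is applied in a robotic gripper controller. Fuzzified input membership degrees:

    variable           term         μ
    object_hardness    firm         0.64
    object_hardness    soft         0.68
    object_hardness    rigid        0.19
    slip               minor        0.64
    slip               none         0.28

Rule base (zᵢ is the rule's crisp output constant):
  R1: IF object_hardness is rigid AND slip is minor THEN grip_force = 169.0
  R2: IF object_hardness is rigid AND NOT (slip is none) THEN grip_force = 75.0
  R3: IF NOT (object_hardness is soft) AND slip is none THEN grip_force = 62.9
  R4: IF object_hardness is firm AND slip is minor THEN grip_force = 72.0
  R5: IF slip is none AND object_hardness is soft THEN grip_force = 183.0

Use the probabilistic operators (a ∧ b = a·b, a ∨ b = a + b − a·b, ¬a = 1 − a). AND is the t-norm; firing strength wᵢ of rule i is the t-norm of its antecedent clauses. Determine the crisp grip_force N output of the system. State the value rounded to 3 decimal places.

106.309

R1 (z=169.0): rigid=0.19, minor=0.64; AND[a·b] → w = 0.1216
R2 (z=75.0): rigid=0.19, ¬none=1−0.28=0.72; AND[a·b] → w = 0.1368
R3 (z=62.9): ¬soft=1−0.68=0.32, none=0.28; AND[a·b] → w = 0.0896
R4 (z=72.0): firm=0.64, minor=0.64; AND[a·b] → w = 0.4096
R5 (z=183.0): none=0.28, soft=0.68; AND[a·b] → w = 0.1904
Weighted average = (0.1216·169.0 + 0.1368·75.0 + 0.0896·62.9 + 0.4096·72.0 + 0.1904·183.0) / (0.1216 + 0.1368 + 0.0896 + 0.4096 + 0.1904)
  = 100.7806 / 0.9480 = 106.309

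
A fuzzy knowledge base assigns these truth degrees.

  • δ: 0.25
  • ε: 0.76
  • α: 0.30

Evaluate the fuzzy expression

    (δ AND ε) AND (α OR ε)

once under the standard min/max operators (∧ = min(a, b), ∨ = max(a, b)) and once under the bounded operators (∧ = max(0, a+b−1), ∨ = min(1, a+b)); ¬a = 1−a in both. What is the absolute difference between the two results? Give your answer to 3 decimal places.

Under standard min/max:
  δ AND ε = min(a, b) on (0.25, 0.76) = 0.25
  α OR ε = max(a, b) on (0.30, 0.76) = 0.76
  (δ AND ε) AND (α OR ε) = min(a, b) on (0.25, 0.76) = 0.25
  → value = 0.2500
Under bounded:
  δ AND ε = max(0, a+b−1) on (0.25, 0.76) = 0.01
  α OR ε = min(1, a+b) on (0.30, 0.76) = 1.00
  (δ AND ε) AND (α OR ε) = max(0, a+b−1) on (0.01, 1.00) = 0.01
  → value = 0.0100
|0.2500 − 0.0100| = 0.240

0.240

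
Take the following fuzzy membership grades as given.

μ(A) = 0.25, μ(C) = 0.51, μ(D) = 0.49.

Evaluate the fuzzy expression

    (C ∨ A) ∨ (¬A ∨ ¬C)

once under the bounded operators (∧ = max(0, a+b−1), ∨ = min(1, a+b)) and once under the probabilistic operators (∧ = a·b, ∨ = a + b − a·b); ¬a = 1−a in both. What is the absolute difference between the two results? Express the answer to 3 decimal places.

Under bounded:
  C ∨ A = min(1, a+b) on (0.51, 0.25) = 0.76
  ¬A = 1 − 0.25 = 0.75
  ¬C = 1 − 0.51 = 0.49
  ¬A ∨ ¬C = min(1, a+b) on (0.75, 0.49) = 1.00
  (C ∨ A) ∨ (¬A ∨ ¬C) = min(1, a+b) on (0.76, 1.00) = 1.00
  → value = 1.0000
Under probabilistic:
  C ∨ A = a + b − a·b on (0.5100, 0.2500) = 0.6325
  ¬A = 1 − 0.2500 = 0.7500
  ¬C = 1 − 0.5100 = 0.4900
  ¬A ∨ ¬C = a + b − a·b on (0.7500, 0.4900) = 0.8725
  (C ∨ A) ∨ (¬A ∨ ¬C) = a + b − a·b on (0.6325, 0.8725) = 0.9531
  → value = 0.9531
|1.0000 − 0.9531| = 0.047

0.047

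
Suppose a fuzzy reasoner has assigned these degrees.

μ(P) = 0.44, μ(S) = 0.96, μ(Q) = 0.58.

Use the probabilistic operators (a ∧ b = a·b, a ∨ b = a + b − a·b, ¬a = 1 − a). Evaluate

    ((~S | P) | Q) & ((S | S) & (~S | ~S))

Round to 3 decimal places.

~S = 1 − 0.9600 = 0.0400
~S | P = a + b − a·b on (0.0400, 0.4400) = 0.4624
(~S | P) | Q = a + b − a·b on (0.4624, 0.5800) = 0.7742
S | S = a + b − a·b on (0.9600, 0.9600) = 0.9984
~S = 1 − 0.9600 = 0.0400
~S = 1 − 0.9600 = 0.0400
~S | ~S = a + b − a·b on (0.0400, 0.0400) = 0.0784
(S | S) & (~S | ~S) = a·b on (0.9984, 0.0784) = 0.0783
((~S | P) | Q) & ((S | S) & (~S | ~S)) = a·b on (0.7742, 0.0783) = 0.0606

0.061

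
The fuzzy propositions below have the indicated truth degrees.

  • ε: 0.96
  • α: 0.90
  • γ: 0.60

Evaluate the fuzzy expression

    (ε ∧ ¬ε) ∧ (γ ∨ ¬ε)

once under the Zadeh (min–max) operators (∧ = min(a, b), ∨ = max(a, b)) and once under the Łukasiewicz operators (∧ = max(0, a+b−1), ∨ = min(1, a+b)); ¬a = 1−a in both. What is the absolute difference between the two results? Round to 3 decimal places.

Under Zadeh (min–max):
  ¬ε = 1 − 0.96 = 0.04
  ε ∧ ¬ε = min(a, b) on (0.96, 0.04) = 0.04
  ¬ε = 1 − 0.96 = 0.04
  γ ∨ ¬ε = max(a, b) on (0.60, 0.04) = 0.60
  (ε ∧ ¬ε) ∧ (γ ∨ ¬ε) = min(a, b) on (0.04, 0.60) = 0.04
  → value = 0.0400
Under Łukasiewicz:
  ¬ε = 1 − 0.96 = 0.04
  ε ∧ ¬ε = max(0, a+b−1) on (0.96, 0.04) = 0.00
  ¬ε = 1 − 0.96 = 0.04
  γ ∨ ¬ε = min(1, a+b) on (0.60, 0.04) = 0.64
  (ε ∧ ¬ε) ∧ (γ ∨ ¬ε) = max(0, a+b−1) on (0.00, 0.64) = 0.00
  → value = 0.0000
|0.0400 − 0.0000| = 0.040

0.040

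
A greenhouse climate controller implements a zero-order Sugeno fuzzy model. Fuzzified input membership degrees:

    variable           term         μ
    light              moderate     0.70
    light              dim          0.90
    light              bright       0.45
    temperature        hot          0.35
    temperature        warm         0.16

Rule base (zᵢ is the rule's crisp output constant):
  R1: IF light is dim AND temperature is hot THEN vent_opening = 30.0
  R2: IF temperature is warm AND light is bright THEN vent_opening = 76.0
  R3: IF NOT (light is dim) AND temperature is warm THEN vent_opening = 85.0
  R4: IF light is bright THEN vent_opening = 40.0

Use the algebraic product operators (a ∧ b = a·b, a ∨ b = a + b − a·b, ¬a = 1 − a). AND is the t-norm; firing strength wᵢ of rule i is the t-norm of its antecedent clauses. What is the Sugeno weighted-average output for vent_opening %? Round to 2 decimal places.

40.19

R1 (z=30.0): dim=0.90, hot=0.35; AND[a·b] → w = 0.3150
R2 (z=76.0): warm=0.16, bright=0.45; AND[a·b] → w = 0.0720
R3 (z=85.0): ¬dim=1−0.90=0.10, warm=0.16; AND[a·b] → w = 0.0160
R4 (z=40.0): bright=0.45 → w = 0.4500
Weighted average = (0.3150·30.0 + 0.0720·76.0 + 0.0160·85.0 + 0.4500·40.0) / (0.3150 + 0.0720 + 0.0160 + 0.4500)
  = 34.2820 / 0.8530 = 40.19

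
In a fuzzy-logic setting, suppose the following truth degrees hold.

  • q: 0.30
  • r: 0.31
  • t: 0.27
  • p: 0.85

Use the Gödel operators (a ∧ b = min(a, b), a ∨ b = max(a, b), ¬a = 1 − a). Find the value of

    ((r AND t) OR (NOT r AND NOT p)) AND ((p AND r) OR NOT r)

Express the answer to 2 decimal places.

r AND t = min(a, b) on (0.31, 0.27) = 0.27
NOT r = 1 − 0.31 = 0.69
NOT p = 1 − 0.85 = 0.15
NOT r AND NOT p = min(a, b) on (0.69, 0.15) = 0.15
(r AND t) OR (NOT r AND NOT p) = max(a, b) on (0.27, 0.15) = 0.27
p AND r = min(a, b) on (0.85, 0.31) = 0.31
NOT r = 1 − 0.31 = 0.69
(p AND r) OR NOT r = max(a, b) on (0.31, 0.69) = 0.69
((r AND t) OR (NOT r AND NOT p)) AND ((p AND r) OR NOT r) = min(a, b) on (0.27, 0.69) = 0.27

0.27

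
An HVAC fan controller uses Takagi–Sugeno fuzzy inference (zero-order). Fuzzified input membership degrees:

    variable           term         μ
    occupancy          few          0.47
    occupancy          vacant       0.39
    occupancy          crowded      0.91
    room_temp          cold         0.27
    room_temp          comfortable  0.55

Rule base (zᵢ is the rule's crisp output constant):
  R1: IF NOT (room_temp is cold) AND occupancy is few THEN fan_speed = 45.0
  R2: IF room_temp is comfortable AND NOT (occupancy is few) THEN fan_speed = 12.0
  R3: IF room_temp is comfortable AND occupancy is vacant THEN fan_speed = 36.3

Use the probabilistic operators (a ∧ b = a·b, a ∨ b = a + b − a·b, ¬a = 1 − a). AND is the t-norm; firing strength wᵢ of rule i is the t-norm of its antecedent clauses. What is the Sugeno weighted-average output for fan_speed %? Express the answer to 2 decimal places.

R1 (z=45.0): ¬cold=1−0.27=0.73, few=0.47; AND[a·b] → w = 0.3431
R2 (z=12.0): comfortable=0.55, ¬few=1−0.47=0.53; AND[a·b] → w = 0.2915
R3 (z=36.3): comfortable=0.55, vacant=0.39; AND[a·b] → w = 0.2145
Weighted average = (0.3431·45.0 + 0.2915·12.0 + 0.2145·36.3) / (0.3431 + 0.2915 + 0.2145)
  = 26.7238 / 0.8491 = 31.47

31.47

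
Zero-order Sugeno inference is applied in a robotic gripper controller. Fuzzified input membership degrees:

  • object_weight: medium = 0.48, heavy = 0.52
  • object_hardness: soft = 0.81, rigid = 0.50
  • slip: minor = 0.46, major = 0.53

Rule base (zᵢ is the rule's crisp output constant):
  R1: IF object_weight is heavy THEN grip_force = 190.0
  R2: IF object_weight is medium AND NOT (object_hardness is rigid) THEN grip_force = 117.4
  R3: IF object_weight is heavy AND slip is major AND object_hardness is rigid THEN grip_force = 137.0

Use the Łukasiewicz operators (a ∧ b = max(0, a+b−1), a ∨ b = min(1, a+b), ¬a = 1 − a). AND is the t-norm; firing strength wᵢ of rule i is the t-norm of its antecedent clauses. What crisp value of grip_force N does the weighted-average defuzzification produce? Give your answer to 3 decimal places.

R1 (z=190.0): heavy=0.52 → w = 0.52
R2 (z=117.4): medium=0.48, ¬rigid=1−0.50=0.50; AND[max(0, a+b−1)] → w = 0.00
R3 (z=137.0): heavy=0.52, major=0.53, rigid=0.50; AND[max(0, a+b−1)] → w = 0.00
Weighted average = (0.52·190.0 + 0.00·117.4 + 0.00·137.0) / (0.52 + 0.00 + 0.00)
  = 98.8000 / 0.5200 = 190.000

190.000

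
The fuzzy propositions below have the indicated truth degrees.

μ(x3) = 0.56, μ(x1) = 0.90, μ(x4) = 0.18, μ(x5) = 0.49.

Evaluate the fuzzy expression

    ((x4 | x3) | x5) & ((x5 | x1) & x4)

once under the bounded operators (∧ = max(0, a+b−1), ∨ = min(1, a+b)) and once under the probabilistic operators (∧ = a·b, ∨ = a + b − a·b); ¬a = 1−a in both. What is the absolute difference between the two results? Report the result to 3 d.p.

0.041

Under bounded:
  x4 | x3 = min(1, a+b) on (0.18, 0.56) = 0.74
  (x4 | x3) | x5 = min(1, a+b) on (0.74, 0.49) = 1.00
  x5 | x1 = min(1, a+b) on (0.49, 0.90) = 1.00
  (x5 | x1) & x4 = max(0, a+b−1) on (1.00, 0.18) = 0.18
  ((x4 | x3) | x5) & ((x5 | x1) & x4) = max(0, a+b−1) on (1.00, 0.18) = 0.18
  → value = 0.1800
Under probabilistic:
  x4 | x3 = a + b − a·b on (0.1800, 0.5600) = 0.6392
  (x4 | x3) | x5 = a + b − a·b on (0.6392, 0.4900) = 0.8160
  x5 | x1 = a + b − a·b on (0.4900, 0.9000) = 0.9490
  (x5 | x1) & x4 = a·b on (0.9490, 0.1800) = 0.1708
  ((x4 | x3) | x5) & ((x5 | x1) & x4) = a·b on (0.8160, 0.1708) = 0.1394
  → value = 0.1394
|0.1800 − 0.1394| = 0.041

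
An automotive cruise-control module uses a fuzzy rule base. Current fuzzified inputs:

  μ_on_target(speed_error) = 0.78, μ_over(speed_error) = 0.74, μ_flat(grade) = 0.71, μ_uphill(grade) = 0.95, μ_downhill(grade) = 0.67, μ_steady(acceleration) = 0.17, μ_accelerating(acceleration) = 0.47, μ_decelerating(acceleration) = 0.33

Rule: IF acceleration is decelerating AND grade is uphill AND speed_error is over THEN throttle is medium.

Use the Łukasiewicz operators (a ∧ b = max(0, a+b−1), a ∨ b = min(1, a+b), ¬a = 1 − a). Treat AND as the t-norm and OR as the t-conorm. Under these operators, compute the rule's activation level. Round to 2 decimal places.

0.02

firing strength: decelerating=0.33, uphill=0.95, over=0.74; AND[max(0, a+b−1)] → w = 0.02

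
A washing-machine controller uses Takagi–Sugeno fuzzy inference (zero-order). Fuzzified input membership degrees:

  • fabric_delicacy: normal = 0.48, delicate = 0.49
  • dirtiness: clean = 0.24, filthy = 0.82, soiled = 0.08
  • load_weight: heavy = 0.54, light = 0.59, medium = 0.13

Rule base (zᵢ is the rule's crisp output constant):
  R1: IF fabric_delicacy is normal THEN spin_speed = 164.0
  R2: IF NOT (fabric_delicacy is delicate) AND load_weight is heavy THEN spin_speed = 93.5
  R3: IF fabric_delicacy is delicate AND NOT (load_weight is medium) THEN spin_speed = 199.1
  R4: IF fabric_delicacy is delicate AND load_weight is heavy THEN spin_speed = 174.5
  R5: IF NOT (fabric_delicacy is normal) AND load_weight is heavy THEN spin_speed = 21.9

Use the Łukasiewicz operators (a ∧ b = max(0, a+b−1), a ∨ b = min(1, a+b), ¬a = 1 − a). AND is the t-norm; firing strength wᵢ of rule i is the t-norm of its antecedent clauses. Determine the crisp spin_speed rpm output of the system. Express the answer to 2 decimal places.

R1 (z=164.0): normal=0.48 → w = 0.48
R2 (z=93.5): ¬delicate=1−0.49=0.51, heavy=0.54; AND[max(0, a+b−1)] → w = 0.05
R3 (z=199.1): delicate=0.49, ¬medium=1−0.13=0.87; AND[max(0, a+b−1)] → w = 0.36
R4 (z=174.5): delicate=0.49, heavy=0.54; AND[max(0, a+b−1)] → w = 0.03
R5 (z=21.9): ¬normal=1−0.48=0.52, heavy=0.54; AND[max(0, a+b−1)] → w = 0.06
Weighted average = (0.48·164.0 + 0.05·93.5 + 0.36·199.1 + 0.03·174.5 + 0.06·21.9) / (0.48 + 0.05 + 0.36 + 0.03 + 0.06)
  = 161.6200 / 0.9800 = 164.92

164.92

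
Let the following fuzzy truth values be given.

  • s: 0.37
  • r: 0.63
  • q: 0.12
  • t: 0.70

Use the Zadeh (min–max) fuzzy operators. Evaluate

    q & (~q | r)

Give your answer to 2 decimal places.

0.12

~q = 1 − 0.12 = 0.88
~q | r = max(a, b) on (0.88, 0.63) = 0.88
q & (~q | r) = min(a, b) on (0.12, 0.88) = 0.12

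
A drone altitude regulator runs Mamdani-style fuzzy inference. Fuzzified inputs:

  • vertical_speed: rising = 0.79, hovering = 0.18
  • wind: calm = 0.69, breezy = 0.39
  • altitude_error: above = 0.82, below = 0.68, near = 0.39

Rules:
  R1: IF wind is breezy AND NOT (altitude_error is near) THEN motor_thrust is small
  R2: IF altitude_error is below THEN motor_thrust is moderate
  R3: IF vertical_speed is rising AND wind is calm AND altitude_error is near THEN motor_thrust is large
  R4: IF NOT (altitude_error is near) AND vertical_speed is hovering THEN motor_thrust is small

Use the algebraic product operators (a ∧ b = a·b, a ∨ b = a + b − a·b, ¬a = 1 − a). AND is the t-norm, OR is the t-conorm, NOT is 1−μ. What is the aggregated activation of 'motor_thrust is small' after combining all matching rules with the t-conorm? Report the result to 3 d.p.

0.322

R1: breezy=0.39, ¬near=1−0.39=0.61; AND[a·b] → w = 0.2379
R2: below=0.68 → w = 0.6800
R3: rising=0.79, calm=0.69, near=0.39; AND[a·b] → w = 0.2126
R4: ¬near=1−0.39=0.61, hovering=0.18; AND[a·b] → w = 0.1098
Rules with consequent 'small': {R1, R4} → strengths 0.2379, 0.1098
Aggregate via t-conorm [a + b − a·b]: 0.3216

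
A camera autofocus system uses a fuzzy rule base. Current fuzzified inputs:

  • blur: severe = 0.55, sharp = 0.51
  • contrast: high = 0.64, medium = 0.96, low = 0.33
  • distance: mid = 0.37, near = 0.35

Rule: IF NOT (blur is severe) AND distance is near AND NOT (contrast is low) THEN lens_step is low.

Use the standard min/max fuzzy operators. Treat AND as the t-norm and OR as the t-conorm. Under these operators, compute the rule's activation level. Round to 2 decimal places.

firing strength: ¬severe=1−0.55=0.45, near=0.35, ¬low=1−0.33=0.67; AND[min(a, b)] → w = 0.35

0.35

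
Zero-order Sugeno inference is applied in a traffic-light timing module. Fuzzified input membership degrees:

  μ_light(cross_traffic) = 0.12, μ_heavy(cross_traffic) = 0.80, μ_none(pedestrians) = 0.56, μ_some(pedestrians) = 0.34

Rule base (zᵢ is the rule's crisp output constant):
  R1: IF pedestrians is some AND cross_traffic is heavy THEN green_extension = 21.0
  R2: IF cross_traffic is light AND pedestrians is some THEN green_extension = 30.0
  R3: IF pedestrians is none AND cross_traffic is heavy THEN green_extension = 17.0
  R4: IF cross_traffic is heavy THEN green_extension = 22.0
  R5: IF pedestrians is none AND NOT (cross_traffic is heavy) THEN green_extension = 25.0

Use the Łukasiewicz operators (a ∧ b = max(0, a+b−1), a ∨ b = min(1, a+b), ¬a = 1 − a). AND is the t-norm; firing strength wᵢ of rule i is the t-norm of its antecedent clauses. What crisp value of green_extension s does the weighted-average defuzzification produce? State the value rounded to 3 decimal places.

R1 (z=21.0): some=0.34, heavy=0.80; AND[max(0, a+b−1)] → w = 0.14
R2 (z=30.0): light=0.12, some=0.34; AND[max(0, a+b−1)] → w = 0.00
R3 (z=17.0): none=0.56, heavy=0.80; AND[max(0, a+b−1)] → w = 0.36
R4 (z=22.0): heavy=0.80 → w = 0.80
R5 (z=25.0): none=0.56, ¬heavy=1−0.80=0.20; AND[max(0, a+b−1)] → w = 0.00
Weighted average = (0.14·21.0 + 0.00·30.0 + 0.36·17.0 + 0.80·22.0 + 0.00·25.0) / (0.14 + 0.00 + 0.36 + 0.80 + 0.00)
  = 26.6600 / 1.3000 = 20.508

20.508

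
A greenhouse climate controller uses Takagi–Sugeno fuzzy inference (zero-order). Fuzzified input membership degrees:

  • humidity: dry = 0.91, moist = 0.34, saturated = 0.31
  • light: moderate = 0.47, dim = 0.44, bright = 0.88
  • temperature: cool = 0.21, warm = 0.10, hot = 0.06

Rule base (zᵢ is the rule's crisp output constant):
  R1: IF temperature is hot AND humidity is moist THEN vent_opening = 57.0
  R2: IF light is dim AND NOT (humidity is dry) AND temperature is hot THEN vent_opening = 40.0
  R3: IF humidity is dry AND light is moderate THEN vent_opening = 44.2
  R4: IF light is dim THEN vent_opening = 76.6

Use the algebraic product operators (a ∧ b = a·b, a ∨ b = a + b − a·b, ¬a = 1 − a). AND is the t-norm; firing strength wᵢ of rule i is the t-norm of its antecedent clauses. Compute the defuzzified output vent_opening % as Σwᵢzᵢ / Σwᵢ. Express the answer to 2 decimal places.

60.49

R1 (z=57.0): hot=0.06, moist=0.34; AND[a·b] → w = 0.0204
R2 (z=40.0): dim=0.44, ¬dry=1−0.91=0.09, hot=0.06; AND[a·b] → w = 0.0024
R3 (z=44.2): dry=0.91, moderate=0.47; AND[a·b] → w = 0.4277
R4 (z=76.6): dim=0.44 → w = 0.4400
Weighted average = (0.0204·57.0 + 0.0024·40.0 + 0.4277·44.2 + 0.4400·76.6) / (0.0204 + 0.0024 + 0.4277 + 0.4400)
  = 53.8662 / 0.8905 = 60.49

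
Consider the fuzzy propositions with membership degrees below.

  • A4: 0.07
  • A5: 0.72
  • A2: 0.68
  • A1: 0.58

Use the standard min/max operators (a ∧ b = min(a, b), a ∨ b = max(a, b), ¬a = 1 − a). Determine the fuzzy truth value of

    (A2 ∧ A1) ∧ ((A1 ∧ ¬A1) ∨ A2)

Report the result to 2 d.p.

0.58

A2 ∧ A1 = min(a, b) on (0.68, 0.58) = 0.58
¬A1 = 1 − 0.58 = 0.42
A1 ∧ ¬A1 = min(a, b) on (0.58, 0.42) = 0.42
(A1 ∧ ¬A1) ∨ A2 = max(a, b) on (0.42, 0.68) = 0.68
(A2 ∧ A1) ∧ ((A1 ∧ ¬A1) ∨ A2) = min(a, b) on (0.58, 0.68) = 0.58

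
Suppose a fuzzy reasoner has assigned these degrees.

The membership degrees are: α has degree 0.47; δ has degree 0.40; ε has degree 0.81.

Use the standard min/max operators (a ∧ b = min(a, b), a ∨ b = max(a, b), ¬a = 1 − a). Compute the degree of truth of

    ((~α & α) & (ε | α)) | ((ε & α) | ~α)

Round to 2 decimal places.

0.53

~α = 1 − 0.47 = 0.53
~α & α = min(a, b) on (0.53, 0.47) = 0.47
ε | α = max(a, b) on (0.81, 0.47) = 0.81
(~α & α) & (ε | α) = min(a, b) on (0.47, 0.81) = 0.47
ε & α = min(a, b) on (0.81, 0.47) = 0.47
~α = 1 − 0.47 = 0.53
(ε & α) | ~α = max(a, b) on (0.47, 0.53) = 0.53
((~α & α) & (ε | α)) | ((ε & α) | ~α) = max(a, b) on (0.47, 0.53) = 0.53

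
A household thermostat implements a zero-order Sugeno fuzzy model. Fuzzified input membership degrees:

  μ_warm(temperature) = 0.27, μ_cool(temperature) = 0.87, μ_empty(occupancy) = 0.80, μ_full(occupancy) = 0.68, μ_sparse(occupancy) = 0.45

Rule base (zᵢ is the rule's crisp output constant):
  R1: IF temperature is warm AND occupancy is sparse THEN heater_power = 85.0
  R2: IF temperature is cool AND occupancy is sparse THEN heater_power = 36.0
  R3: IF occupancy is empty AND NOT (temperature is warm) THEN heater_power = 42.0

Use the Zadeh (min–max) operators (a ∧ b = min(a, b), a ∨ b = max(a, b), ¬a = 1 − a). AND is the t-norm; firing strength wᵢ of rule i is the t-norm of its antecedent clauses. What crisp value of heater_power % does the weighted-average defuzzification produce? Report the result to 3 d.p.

48.145

R1 (z=85.0): warm=0.27, sparse=0.45; AND[min(a, b)] → w = 0.27
R2 (z=36.0): cool=0.87, sparse=0.45; AND[min(a, b)] → w = 0.45
R3 (z=42.0): empty=0.80, ¬warm=1−0.27=0.73; AND[min(a, b)] → w = 0.73
Weighted average = (0.27·85.0 + 0.45·36.0 + 0.73·42.0) / (0.27 + 0.45 + 0.73)
  = 69.8100 / 1.4500 = 48.145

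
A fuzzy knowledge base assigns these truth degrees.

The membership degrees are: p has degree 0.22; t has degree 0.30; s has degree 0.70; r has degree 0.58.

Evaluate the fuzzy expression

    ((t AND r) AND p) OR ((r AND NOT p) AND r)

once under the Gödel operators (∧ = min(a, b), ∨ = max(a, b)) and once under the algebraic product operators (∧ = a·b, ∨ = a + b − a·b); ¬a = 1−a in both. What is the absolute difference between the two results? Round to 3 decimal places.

Under Gödel:
  t AND r = min(a, b) on (0.30, 0.58) = 0.30
  (t AND r) AND p = min(a, b) on (0.30, 0.22) = 0.22
  NOT p = 1 − 0.22 = 0.78
  r AND NOT p = min(a, b) on (0.58, 0.78) = 0.58
  (r AND NOT p) AND r = min(a, b) on (0.58, 0.58) = 0.58
  ((t AND r) AND p) OR ((r AND NOT p) AND r) = max(a, b) on (0.22, 0.58) = 0.58
  → value = 0.5800
Under algebraic product:
  t AND r = a·b on (0.3000, 0.5800) = 0.1740
  (t AND r) AND p = a·b on (0.1740, 0.2200) = 0.0383
  NOT p = 1 − 0.2200 = 0.7800
  r AND NOT p = a·b on (0.5800, 0.7800) = 0.4524
  (r AND NOT p) AND r = a·b on (0.4524, 0.5800) = 0.2624
  ((t AND r) AND p) OR ((r AND NOT p) AND r) = a + b − a·b on (0.0383, 0.2624) = 0.2906
  → value = 0.2906
|0.5800 − 0.2906| = 0.289

0.289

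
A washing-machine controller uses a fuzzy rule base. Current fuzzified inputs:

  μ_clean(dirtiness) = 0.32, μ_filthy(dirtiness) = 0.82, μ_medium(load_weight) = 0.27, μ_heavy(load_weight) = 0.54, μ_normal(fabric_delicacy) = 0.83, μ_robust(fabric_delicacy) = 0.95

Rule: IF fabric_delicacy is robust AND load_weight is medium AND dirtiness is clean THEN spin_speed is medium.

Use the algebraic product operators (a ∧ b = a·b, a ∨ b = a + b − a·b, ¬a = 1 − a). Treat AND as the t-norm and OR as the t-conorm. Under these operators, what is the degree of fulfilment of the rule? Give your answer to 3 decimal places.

0.082

firing strength: robust=0.95, medium=0.27, clean=0.32; AND[a·b] → w = 0.0821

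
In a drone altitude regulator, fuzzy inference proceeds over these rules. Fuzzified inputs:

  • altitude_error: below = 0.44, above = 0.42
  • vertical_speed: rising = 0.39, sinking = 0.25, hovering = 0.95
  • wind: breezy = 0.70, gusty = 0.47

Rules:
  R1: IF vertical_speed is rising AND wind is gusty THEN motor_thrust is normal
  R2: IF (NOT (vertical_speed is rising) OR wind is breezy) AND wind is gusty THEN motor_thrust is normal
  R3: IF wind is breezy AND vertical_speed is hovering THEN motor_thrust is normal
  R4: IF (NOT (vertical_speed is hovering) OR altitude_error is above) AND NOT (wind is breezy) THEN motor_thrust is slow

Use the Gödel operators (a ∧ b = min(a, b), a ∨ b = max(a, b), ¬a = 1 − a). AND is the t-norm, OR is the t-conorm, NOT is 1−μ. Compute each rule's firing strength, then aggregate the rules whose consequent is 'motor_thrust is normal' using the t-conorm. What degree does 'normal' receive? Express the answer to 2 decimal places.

R1: rising=0.39, gusty=0.47; AND[min(a, b)] → w = 0.39
R2: (¬rising=1−0.39=0.61 OR breezy=0.70) = 0.70; AND[min(a, b)] with gusty=0.47 → w = 0.47
R3: breezy=0.70, hovering=0.95; AND[min(a, b)] → w = 0.70
R4: (¬hovering=1−0.95=0.05 OR above=0.42) = 0.42; AND[min(a, b)] with ¬breezy=1−0.70=0.30 → w = 0.30
Rules with consequent 'normal': {R1, R2, R3} → strengths 0.39, 0.47, 0.70
Aggregate via t-conorm [max(a, b)]: 0.70

0.70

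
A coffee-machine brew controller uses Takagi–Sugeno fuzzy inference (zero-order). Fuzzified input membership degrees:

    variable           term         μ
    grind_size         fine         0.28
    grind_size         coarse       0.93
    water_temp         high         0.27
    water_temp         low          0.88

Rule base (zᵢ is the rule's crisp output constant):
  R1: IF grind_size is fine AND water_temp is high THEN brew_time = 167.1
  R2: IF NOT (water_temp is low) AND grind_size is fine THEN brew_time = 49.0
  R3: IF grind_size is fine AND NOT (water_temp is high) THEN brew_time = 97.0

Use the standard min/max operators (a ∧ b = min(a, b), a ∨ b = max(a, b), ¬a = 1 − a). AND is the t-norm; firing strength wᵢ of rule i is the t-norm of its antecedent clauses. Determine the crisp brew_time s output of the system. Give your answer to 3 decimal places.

R1 (z=167.1): fine=0.28, high=0.27; AND[min(a, b)] → w = 0.27
R2 (z=49.0): ¬low=1−0.88=0.12, fine=0.28; AND[min(a, b)] → w = 0.12
R3 (z=97.0): fine=0.28, ¬high=1−0.27=0.73; AND[min(a, b)] → w = 0.28
Weighted average = (0.27·167.1 + 0.12·49.0 + 0.28·97.0) / (0.27 + 0.12 + 0.28)
  = 78.1570 / 0.6700 = 116.652

116.652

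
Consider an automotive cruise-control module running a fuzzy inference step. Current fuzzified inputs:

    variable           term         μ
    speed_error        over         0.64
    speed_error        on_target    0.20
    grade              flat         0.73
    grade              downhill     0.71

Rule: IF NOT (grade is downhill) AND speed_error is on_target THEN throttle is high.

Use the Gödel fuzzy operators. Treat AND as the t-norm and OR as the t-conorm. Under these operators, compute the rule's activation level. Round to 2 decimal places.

firing strength: ¬downhill=1−0.71=0.29, on_target=0.20; AND[min(a, b)] → w = 0.20

0.20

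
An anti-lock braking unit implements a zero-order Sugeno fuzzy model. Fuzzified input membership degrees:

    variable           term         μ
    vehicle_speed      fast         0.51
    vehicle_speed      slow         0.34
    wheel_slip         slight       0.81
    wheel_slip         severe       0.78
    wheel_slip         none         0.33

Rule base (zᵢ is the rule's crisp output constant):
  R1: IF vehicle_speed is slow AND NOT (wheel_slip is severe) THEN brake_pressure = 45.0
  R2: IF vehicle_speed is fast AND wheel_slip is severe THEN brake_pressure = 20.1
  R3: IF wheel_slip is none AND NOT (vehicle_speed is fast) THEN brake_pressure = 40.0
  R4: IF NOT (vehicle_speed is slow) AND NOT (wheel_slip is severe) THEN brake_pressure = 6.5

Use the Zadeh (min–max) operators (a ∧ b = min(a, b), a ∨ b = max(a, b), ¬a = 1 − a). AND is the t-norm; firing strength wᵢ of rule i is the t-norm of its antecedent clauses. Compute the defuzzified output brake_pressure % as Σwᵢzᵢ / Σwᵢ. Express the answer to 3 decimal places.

27.173

R1 (z=45.0): slow=0.34, ¬severe=1−0.78=0.22; AND[min(a, b)] → w = 0.22
R2 (z=20.1): fast=0.51, severe=0.78; AND[min(a, b)] → w = 0.51
R3 (z=40.0): none=0.33, ¬fast=1−0.51=0.49; AND[min(a, b)] → w = 0.33
R4 (z=6.5): ¬slow=1−0.34=0.66, ¬severe=1−0.78=0.22; AND[min(a, b)] → w = 0.22
Weighted average = (0.22·45.0 + 0.51·20.1 + 0.33·40.0 + 0.22·6.5) / (0.22 + 0.51 + 0.33 + 0.22)
  = 34.7810 / 1.2800 = 27.173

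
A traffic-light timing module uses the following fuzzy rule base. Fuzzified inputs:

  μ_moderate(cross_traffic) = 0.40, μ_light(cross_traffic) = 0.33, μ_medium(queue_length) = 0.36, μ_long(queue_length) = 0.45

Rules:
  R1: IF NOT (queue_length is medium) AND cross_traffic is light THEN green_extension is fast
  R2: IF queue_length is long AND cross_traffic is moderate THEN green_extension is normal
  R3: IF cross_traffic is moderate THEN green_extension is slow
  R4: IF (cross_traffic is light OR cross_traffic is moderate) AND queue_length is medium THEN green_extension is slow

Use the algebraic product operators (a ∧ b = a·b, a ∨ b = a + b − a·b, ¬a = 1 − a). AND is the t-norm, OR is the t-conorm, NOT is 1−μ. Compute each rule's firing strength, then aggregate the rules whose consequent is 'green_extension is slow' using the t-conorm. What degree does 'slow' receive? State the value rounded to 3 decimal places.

0.529

R1: ¬medium=1−0.36=0.64, light=0.33; AND[a·b] → w = 0.2112
R2: long=0.45, moderate=0.40; AND[a·b] → w = 0.1800
R3: moderate=0.40 → w = 0.4000
R4: (light=0.33 OR moderate=0.40) = 0.5980; AND[a·b] with medium=0.36 → w = 0.2153
Rules with consequent 'slow': {R3, R4} → strengths 0.4000, 0.2153
Aggregate via t-conorm [a + b − a·b]: 0.5292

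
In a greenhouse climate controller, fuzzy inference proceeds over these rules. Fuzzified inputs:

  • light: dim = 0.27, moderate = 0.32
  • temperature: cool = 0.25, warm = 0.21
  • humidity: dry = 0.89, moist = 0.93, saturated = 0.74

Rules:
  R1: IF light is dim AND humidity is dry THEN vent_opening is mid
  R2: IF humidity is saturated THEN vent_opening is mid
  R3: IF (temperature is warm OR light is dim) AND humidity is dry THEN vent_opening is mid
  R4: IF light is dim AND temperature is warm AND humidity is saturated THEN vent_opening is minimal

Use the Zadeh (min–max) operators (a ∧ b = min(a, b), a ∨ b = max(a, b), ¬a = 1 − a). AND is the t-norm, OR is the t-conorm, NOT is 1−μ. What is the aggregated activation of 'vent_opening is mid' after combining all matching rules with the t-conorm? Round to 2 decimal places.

0.74

R1: dim=0.27, dry=0.89; AND[min(a, b)] → w = 0.27
R2: saturated=0.74 → w = 0.74
R3: (warm=0.21 OR dim=0.27) = 0.27; AND[min(a, b)] with dry=0.89 → w = 0.27
R4: dim=0.27, warm=0.21, saturated=0.74; AND[min(a, b)] → w = 0.21
Rules with consequent 'mid': {R1, R2, R3} → strengths 0.27, 0.74, 0.27
Aggregate via t-conorm [max(a, b)]: 0.74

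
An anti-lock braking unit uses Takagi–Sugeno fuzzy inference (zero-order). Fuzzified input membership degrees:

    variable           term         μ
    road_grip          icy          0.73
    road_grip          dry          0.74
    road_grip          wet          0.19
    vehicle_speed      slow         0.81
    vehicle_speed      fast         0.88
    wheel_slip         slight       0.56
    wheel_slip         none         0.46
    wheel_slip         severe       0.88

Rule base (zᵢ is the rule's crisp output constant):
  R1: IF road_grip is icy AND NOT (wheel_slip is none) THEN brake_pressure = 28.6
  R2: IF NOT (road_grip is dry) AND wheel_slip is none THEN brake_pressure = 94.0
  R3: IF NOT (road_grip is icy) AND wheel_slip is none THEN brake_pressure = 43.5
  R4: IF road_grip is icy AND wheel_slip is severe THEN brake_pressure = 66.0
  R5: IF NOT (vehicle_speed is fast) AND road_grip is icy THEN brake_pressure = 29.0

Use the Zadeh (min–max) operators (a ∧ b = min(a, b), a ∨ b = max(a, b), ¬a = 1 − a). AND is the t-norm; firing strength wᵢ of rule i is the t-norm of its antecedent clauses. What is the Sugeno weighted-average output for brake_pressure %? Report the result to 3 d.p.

R1 (z=28.6): icy=0.73, ¬none=1−0.46=0.54; AND[min(a, b)] → w = 0.54
R2 (z=94.0): ¬dry=1−0.74=0.26, none=0.46; AND[min(a, b)] → w = 0.26
R3 (z=43.5): ¬icy=1−0.73=0.27, none=0.46; AND[min(a, b)] → w = 0.27
R4 (z=66.0): icy=0.73, severe=0.88; AND[min(a, b)] → w = 0.73
R5 (z=29.0): ¬fast=1−0.88=0.12, icy=0.73; AND[min(a, b)] → w = 0.12
Weighted average = (0.54·28.6 + 0.26·94.0 + 0.27·43.5 + 0.73·66.0 + 0.12·29.0) / (0.54 + 0.26 + 0.27 + 0.73 + 0.12)
  = 103.2890 / 1.9200 = 53.796

53.796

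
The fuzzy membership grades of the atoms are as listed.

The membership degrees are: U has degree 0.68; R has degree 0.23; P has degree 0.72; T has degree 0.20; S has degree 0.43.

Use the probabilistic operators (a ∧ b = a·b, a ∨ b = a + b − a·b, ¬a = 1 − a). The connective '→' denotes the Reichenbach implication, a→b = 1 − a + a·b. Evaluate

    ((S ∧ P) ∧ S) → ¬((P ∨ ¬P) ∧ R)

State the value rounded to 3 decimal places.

0.976

S ∧ P = a·b on (0.4300, 0.7200) = 0.3096
(S ∧ P) ∧ S = a·b on (0.3096, 0.4300) = 0.1331
¬P = 1 − 0.7200 = 0.2800
P ∨ ¬P = a + b − a·b on (0.7200, 0.2800) = 0.7984
(P ∨ ¬P) ∧ R = a·b on (0.7984, 0.2300) = 0.1836
¬((P ∨ ¬P) ∧ R) = 1 − 0.1836 = 0.8164
((S ∧ P) ∧ S) → ¬((P ∨ ¬P) ∧ R)  [Reichenbach: 1 − a + a·b] with a=0.1331, b=0.8164 → 0.9756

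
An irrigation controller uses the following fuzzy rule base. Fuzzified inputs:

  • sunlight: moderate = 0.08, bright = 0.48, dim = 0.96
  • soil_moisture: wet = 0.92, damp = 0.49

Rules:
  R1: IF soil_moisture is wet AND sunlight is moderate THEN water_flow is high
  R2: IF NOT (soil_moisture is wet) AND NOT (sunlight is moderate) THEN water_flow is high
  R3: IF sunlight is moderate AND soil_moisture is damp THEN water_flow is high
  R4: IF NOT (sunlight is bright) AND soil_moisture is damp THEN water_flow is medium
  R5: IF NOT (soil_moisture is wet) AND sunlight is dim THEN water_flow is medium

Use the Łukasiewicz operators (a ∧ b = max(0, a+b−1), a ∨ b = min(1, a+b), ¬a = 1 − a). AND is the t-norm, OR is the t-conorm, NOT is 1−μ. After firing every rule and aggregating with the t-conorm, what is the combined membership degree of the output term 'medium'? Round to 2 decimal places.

R1: wet=0.92, moderate=0.08; AND[max(0, a+b−1)] → w = 0.00
R2: ¬wet=1−0.92=0.08, ¬moderate=1−0.08=0.92; AND[max(0, a+b−1)] → w = 0.00
R3: moderate=0.08, damp=0.49; AND[max(0, a+b−1)] → w = 0.00
R4: ¬bright=1−0.48=0.52, damp=0.49; AND[max(0, a+b−1)] → w = 0.01
R5: ¬wet=1−0.92=0.08, dim=0.96; AND[max(0, a+b−1)] → w = 0.04
Rules with consequent 'medium': {R4, R5} → strengths 0.01, 0.04
Aggregate via t-conorm [min(1, a+b)]: 0.05

0.05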